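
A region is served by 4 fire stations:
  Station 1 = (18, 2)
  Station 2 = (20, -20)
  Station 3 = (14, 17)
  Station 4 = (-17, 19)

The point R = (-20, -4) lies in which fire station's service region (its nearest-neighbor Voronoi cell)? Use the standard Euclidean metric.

Station 4

Compare squared distances (the ordering matches that of the actual distances):
d²(R, Station 1) = (-20−18)² + (-4−2)² = 1444 + 36 = 1480
d²(R, Station 2) = (-20−20)² + (-4−(-20))² = 1600 + 256 = 1856
d²(R, Station 3) = (-20−14)² + (-4−17)² = 1156 + 441 = 1597
d²(R, Station 4) = (-20−(-17))² + (-4−19)² = 9 + 529 = 538
Minimum is at Station 4.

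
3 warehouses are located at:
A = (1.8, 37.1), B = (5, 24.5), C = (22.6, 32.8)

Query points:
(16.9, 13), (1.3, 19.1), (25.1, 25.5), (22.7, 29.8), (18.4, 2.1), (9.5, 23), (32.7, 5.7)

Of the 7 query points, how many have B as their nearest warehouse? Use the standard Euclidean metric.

4

(16.9, 13) — d² to each: A:808.82, B:273.86, C:424.53 → nearest is B
(1.3, 19.1) — d² to each: A:324.25, B:42.85, C:641.38 → nearest is B
(25.1, 25.5) — d² to each: A:677.45, B:405.01, C:59.54 → nearest is C
(22.7, 29.8) — d² to each: A:490.1, B:341.38, C:9.01 → nearest is C
(18.4, 2.1) — d² to each: A:1500.56, B:681.32, C:960.13 → nearest is B
(9.5, 23) — d² to each: A:258.1, B:22.5, C:267.65 → nearest is B
(32.7, 5.7) — d² to each: A:1940.77, B:1120.73, C:836.42 → nearest is C
4 of the 7 points have B as nearest.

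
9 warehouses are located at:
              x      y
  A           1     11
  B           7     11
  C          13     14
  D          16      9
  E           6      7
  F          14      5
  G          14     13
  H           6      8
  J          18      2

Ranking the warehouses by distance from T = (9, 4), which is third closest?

F

Compare squared distances (the ordering matches that of the actual distances):
|TA|² = 64 + 49 = 113
|TB|² = 4 + 49 = 53
|TC|² = 16 + 100 = 116
|TD|² = 49 + 25 = 74
|TE|² = 9 + 9 = 18
|TF|² = 25 + 1 = 26
|TG|² = 25 + 81 = 106
|TH|² = 9 + 16 = 25
|TJ|² = 81 + 4 = 85
Sorted ascending: E, H, F, B, … — the third-nearest is F.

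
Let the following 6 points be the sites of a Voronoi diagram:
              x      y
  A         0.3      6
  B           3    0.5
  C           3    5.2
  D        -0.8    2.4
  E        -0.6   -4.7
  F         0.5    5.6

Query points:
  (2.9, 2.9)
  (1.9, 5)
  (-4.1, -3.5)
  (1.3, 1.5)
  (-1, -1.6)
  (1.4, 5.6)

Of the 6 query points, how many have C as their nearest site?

2

(2.9, 2.9) — d² to each: A:16.37, B:5.77, C:5.3, D:13.94, E:70.01, F:13.05 → nearest is C
(1.9, 5) — d² to each: A:3.56, B:21.46, C:1.25, D:14.05, E:100.34, F:2.32 → nearest is C
(-4.1, -3.5) — d² to each: A:109.61, B:66.41, C:126.1, D:45.7, E:13.69, F:103.97 → nearest is E
(1.3, 1.5) — d² to each: A:21.25, B:3.89, C:16.58, D:5.22, E:42.05, F:17.45 → nearest is B
(-1, -1.6) — d² to each: A:59.45, B:20.41, C:62.24, D:16.04, E:9.77, F:54.09 → nearest is E
(1.4, 5.6) — d² to each: A:1.37, B:28.57, C:2.72, D:15.08, E:110.09, F:0.81 → nearest is F
2 of the 6 points have C as nearest.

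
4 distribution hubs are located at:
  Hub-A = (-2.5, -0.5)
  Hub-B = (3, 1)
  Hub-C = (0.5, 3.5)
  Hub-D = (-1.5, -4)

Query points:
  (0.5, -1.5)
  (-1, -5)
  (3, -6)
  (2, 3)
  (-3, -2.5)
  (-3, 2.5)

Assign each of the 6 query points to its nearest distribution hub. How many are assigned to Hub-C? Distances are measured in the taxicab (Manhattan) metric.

1

(0.5, -1.5) — d to each: Hub-A:4, Hub-B:5, Hub-C:5, Hub-D:4.5 → nearest is Hub-A
(-1, -5) — d to each: Hub-A:6, Hub-B:10, Hub-C:10, Hub-D:1.5 → nearest is Hub-D
(3, -6) — d to each: Hub-A:11, Hub-B:7, Hub-C:12, Hub-D:6.5 → nearest is Hub-D
(2, 3) — d to each: Hub-A:8, Hub-B:3, Hub-C:2, Hub-D:10.5 → nearest is Hub-C
(-3, -2.5) — d to each: Hub-A:2.5, Hub-B:9.5, Hub-C:9.5, Hub-D:3 → nearest is Hub-A
(-3, 2.5) — d to each: Hub-A:3.5, Hub-B:7.5, Hub-C:4.5, Hub-D:8 → nearest is Hub-A
1 of the 6 points has Hub-C as nearest.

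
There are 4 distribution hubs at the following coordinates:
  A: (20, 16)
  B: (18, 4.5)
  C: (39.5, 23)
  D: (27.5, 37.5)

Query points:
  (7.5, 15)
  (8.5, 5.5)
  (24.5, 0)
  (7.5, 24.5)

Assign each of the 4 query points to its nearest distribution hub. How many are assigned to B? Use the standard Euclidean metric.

2

(7.5, 15) — d² to each: A:157.25, B:220.5, C:1088, D:906.25 → nearest is A
(8.5, 5.5) — d² to each: A:242.5, B:91.25, C:1267.25, D:1385 → nearest is B
(24.5, 0) — d² to each: A:276.25, B:62.5, C:754, D:1415.25 → nearest is B
(7.5, 24.5) — d² to each: A:228.5, B:510.25, C:1026.25, D:569 → nearest is A
2 of the 4 points have B as nearest.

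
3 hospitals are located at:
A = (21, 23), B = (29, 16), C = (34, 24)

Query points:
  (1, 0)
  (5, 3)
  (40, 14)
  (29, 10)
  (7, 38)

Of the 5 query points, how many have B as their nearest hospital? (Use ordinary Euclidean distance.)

2

(1, 0) — d² to each: A:929, B:1040, C:1665 → nearest is A
(5, 3) — d² to each: A:656, B:745, C:1282 → nearest is A
(40, 14) — d² to each: A:442, B:125, C:136 → nearest is B
(29, 10) — d² to each: A:233, B:36, C:221 → nearest is B
(7, 38) — d² to each: A:421, B:968, C:925 → nearest is A
2 of the 5 points have B as nearest.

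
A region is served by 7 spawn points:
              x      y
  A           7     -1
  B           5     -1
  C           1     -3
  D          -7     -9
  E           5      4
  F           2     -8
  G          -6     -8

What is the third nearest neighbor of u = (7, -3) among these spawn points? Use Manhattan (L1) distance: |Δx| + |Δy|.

C

d(u,A) = |7−7| + |-3−(-1)| = 0 + 2 = 2
d(u,B) = |7−5| + |-3−(-1)| = 2 + 2 = 4
d(u,C) = |7−1| + |-3−(-3)| = 6 + 0 = 6
d(u,D) = |7−(-7)| + |-3−(-9)| = 14 + 6 = 20
d(u,E) = |7−5| + |-3−4| = 2 + 7 = 9
d(u,F) = |7−2| + |-3−(-8)| = 5 + 5 = 10
d(u,G) = |7−(-6)| + |-3−(-8)| = 13 + 5 = 18
Sorted ascending: A, B, C, E, … — the third-nearest is C.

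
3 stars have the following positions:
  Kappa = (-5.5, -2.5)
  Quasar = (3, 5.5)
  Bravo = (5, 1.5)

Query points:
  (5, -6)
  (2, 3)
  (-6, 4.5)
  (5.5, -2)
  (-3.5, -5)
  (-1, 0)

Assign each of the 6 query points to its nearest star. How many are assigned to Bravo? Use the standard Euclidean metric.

(5, -6) — d² to each: Kappa:122.5, Quasar:136.25, Bravo:56.25 → nearest is Bravo
(2, 3) — d² to each: Kappa:86.5, Quasar:7.25, Bravo:11.25 → nearest is Quasar
(-6, 4.5) — d² to each: Kappa:49.25, Quasar:82, Bravo:130 → nearest is Kappa
(5.5, -2) — d² to each: Kappa:121.25, Quasar:62.5, Bravo:12.5 → nearest is Bravo
(-3.5, -5) — d² to each: Kappa:10.25, Quasar:152.5, Bravo:114.5 → nearest is Kappa
(-1, 0) — d² to each: Kappa:26.5, Quasar:46.25, Bravo:38.25 → nearest is Kappa
2 of the 6 points have Bravo as nearest.

2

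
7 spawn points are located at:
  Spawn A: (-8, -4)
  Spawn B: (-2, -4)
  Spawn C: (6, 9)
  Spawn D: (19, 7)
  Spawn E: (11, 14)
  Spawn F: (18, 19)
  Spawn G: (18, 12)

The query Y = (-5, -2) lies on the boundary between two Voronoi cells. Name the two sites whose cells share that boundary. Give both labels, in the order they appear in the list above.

Spawn A and Spawn B

Squared distances from Y to each site:
d²(Y, Spawn A) = (-5−(-8))² + (-2−(-4))² = 9 + 4 = 13
d²(Y, Spawn B) = (-5−(-2))² + (-2−(-4))² = 9 + 4 = 13
d²(Y, Spawn C) = (-5−6)² + (-2−9)² = 121 + 121 = 242
d²(Y, Spawn D) = (-5−19)² + (-2−7)² = 576 + 81 = 657
d²(Y, Spawn E) = (-5−11)² + (-2−14)² = 256 + 256 = 512
d²(Y, Spawn F) = (-5−18)² + (-2−19)² = 529 + 441 = 970
d²(Y, Spawn G) = (-5−18)² + (-2−12)² = 529 + 196 = 725
Y is equidistant from Spawn A and Spawn B (both at squared distance 13), and every other site is strictly farther — so Y lies on the Spawn A–Spawn B Voronoi edge.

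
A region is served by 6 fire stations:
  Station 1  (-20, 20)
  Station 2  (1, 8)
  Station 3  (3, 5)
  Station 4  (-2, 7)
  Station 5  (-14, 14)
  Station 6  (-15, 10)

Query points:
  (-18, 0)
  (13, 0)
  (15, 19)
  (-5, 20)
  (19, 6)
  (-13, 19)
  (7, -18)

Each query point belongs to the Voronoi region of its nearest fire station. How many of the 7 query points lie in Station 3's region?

3

(-18, 0) — d² to each: Station 1:404, Station 2:425, Station 3:466, Station 4:305, Station 5:212, Station 6:109 → nearest is Station 6
(13, 0) — d² to each: Station 1:1489, Station 2:208, Station 3:125, Station 4:274, Station 5:925, Station 6:884 → nearest is Station 3
(15, 19) — d² to each: Station 1:1226, Station 2:317, Station 3:340, Station 4:433, Station 5:866, Station 6:981 → nearest is Station 2
(-5, 20) — d² to each: Station 1:225, Station 2:180, Station 3:289, Station 4:178, Station 5:117, Station 6:200 → nearest is Station 5
(19, 6) — d² to each: Station 1:1717, Station 2:328, Station 3:257, Station 4:442, Station 5:1153, Station 6:1172 → nearest is Station 3
(-13, 19) — d² to each: Station 1:50, Station 2:317, Station 3:452, Station 4:265, Station 5:26, Station 6:85 → nearest is Station 5
(7, -18) — d² to each: Station 1:2173, Station 2:712, Station 3:545, Station 4:706, Station 5:1465, Station 6:1268 → nearest is Station 3
3 of the 7 points have Station 3 as nearest.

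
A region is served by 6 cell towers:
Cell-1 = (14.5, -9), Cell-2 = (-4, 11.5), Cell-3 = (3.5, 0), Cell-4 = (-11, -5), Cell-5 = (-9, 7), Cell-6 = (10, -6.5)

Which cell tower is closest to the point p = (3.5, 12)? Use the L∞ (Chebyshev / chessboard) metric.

d(p, Cell-1) = max(11, 21) = 21
d(p, Cell-2) = max(7.5, 0.5) = 7.5
d(p, Cell-3) = max(0, 12) = 12
d(p, Cell-4) = max(14.5, 17) = 17
d(p, Cell-5) = max(12.5, 5) = 12.5
d(p, Cell-6) = max(6.5, 18.5) = 18.5
Cell-2 is nearest.

Cell-2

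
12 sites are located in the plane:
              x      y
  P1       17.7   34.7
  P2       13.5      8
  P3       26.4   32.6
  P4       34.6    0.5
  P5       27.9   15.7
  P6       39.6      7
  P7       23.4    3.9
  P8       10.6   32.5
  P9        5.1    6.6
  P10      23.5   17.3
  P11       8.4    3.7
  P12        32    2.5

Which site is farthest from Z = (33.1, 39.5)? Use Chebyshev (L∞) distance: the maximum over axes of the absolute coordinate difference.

P4

d(Z,P1) = max(15.4, 4.8) = 15.4
d(Z,P2) = max(19.6, 31.5) = 31.5
d(Z,P3) = max(6.7, 6.9) = 6.9
d(Z,P4) = max(1.5, 39) = 39
d(Z,P5) = max(5.2, 23.8) = 23.8
d(Z,P6) = max(6.5, 32.5) = 32.5
d(Z,P7) = max(9.7, 35.6) = 35.6
d(Z,P8) = max(22.5, 7) = 22.5
d(Z,P9) = max(28, 32.9) = 32.9
d(Z, P10) = max(9.6, 22.2) = 22.2
d(Z, P11) = max(24.7, 35.8) = 35.8
d(Z, P12) = max(1.1, 37) = 37
The largest is to P4.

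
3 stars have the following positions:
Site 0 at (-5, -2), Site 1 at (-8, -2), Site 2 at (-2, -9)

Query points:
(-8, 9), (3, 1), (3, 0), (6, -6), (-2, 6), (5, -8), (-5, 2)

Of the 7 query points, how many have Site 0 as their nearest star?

4

(-8, 9) — d² to each: Site 0:130, Site 1:121, Site 2:360 → nearest is Site 1
(3, 1) — d² to each: Site 0:73, Site 1:130, Site 2:125 → nearest is Site 0
(3, 0) — d² to each: Site 0:68, Site 1:125, Site 2:106 → nearest is Site 0
(6, -6) — d² to each: Site 0:137, Site 1:212, Site 2:73 → nearest is Site 2
(-2, 6) — d² to each: Site 0:73, Site 1:100, Site 2:225 → nearest is Site 0
(5, -8) — d² to each: Site 0:136, Site 1:205, Site 2:50 → nearest is Site 2
(-5, 2) — d² to each: Site 0:16, Site 1:25, Site 2:130 → nearest is Site 0
4 of the 7 points have Site 0 as nearest.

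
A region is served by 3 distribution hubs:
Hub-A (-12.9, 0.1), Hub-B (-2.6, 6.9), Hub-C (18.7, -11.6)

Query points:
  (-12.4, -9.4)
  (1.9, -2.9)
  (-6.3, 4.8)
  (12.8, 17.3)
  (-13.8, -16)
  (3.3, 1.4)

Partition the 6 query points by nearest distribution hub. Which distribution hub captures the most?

Hub-B

(-12.4, -9.4) — d² to each: Hub-A:90.5, Hub-B:361.73, Hub-C:972.05 → nearest is Hub-A
(1.9, -2.9) — d² to each: Hub-A:228.04, Hub-B:116.29, Hub-C:357.93 → nearest is Hub-B
(-6.3, 4.8) — d² to each: Hub-A:65.65, Hub-B:18.1, Hub-C:893.96 → nearest is Hub-B
(12.8, 17.3) — d² to each: Hub-A:956.33, Hub-B:345.32, Hub-C:870.02 → nearest is Hub-B
(-13.8, -16) — d² to each: Hub-A:260.02, Hub-B:649.85, Hub-C:1075.61 → nearest is Hub-A
(3.3, 1.4) — d² to each: Hub-A:264.13, Hub-B:65.06, Hub-C:406.16 → nearest is Hub-B
Tally — Hub-A:2, Hub-B:4. Hub-B captures the most (4).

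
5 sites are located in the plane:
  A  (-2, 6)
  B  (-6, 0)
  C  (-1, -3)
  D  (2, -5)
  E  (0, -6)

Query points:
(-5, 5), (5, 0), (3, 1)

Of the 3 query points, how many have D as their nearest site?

(-5, 5) — d² to each: A:10, B:26, C:80, D:149, E:146 → nearest is A
(5, 0) — d² to each: A:85, B:121, C:45, D:34, E:61 → nearest is D
(3, 1) — d² to each: A:50, B:82, C:32, D:37, E:58 → nearest is C
1 of the 3 points has D as nearest.

1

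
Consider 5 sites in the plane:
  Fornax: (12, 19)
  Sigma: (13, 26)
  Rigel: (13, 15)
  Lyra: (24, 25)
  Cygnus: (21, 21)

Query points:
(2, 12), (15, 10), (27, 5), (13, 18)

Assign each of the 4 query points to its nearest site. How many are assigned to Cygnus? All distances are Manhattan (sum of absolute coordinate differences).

1

(2, 12) — d to each: Fornax:17, Sigma:25, Rigel:14, Lyra:35, Cygnus:28 → nearest is Rigel
(15, 10) — d to each: Fornax:12, Sigma:18, Rigel:7, Lyra:24, Cygnus:17 → nearest is Rigel
(27, 5) — d to each: Fornax:29, Sigma:35, Rigel:24, Lyra:23, Cygnus:22 → nearest is Cygnus
(13, 18) — d to each: Fornax:2, Sigma:8, Rigel:3, Lyra:18, Cygnus:11 → nearest is Fornax
1 of the 4 points has Cygnus as nearest.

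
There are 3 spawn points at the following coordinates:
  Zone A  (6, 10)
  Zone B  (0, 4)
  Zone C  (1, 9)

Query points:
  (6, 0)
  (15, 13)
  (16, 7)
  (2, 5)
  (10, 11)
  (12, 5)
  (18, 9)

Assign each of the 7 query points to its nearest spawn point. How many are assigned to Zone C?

(6, 0) — d² to each: Zone A:100, Zone B:52, Zone C:106 → nearest is Zone B
(15, 13) — d² to each: Zone A:90, Zone B:306, Zone C:212 → nearest is Zone A
(16, 7) — d² to each: Zone A:109, Zone B:265, Zone C:229 → nearest is Zone A
(2, 5) — d² to each: Zone A:41, Zone B:5, Zone C:17 → nearest is Zone B
(10, 11) — d² to each: Zone A:17, Zone B:149, Zone C:85 → nearest is Zone A
(12, 5) — d² to each: Zone A:61, Zone B:145, Zone C:137 → nearest is Zone A
(18, 9) — d² to each: Zone A:145, Zone B:349, Zone C:289 → nearest is Zone A
0 of the 7 points have Zone C as nearest.

0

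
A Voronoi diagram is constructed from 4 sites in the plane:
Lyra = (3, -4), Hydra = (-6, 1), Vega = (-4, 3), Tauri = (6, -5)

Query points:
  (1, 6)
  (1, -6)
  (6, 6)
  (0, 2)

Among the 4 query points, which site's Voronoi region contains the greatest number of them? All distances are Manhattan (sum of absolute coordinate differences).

(1, 6) — d to each: Lyra:12, Hydra:12, Vega:8, Tauri:16 → nearest is Vega
(1, -6) — d to each: Lyra:4, Hydra:14, Vega:14, Tauri:6 → nearest is Lyra
(6, 6) — d to each: Lyra:13, Hydra:17, Vega:13, Tauri:11 → nearest is Tauri
(0, 2) — d to each: Lyra:9, Hydra:7, Vega:5, Tauri:13 → nearest is Vega
Tally — Lyra:1, Vega:2, Tauri:1. Vega captures the most (2).

Vega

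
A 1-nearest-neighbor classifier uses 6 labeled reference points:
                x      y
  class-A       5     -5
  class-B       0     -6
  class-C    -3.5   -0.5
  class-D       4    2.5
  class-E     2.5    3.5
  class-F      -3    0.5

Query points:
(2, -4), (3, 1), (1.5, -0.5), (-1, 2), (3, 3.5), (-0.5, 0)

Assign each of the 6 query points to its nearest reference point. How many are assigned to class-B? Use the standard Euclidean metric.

(2, -4) — d² to each: class-A:10, class-B:8, class-C:42.5, class-D:46.25, class-E:56.5, class-F:45.25 → nearest is class-B
(3, 1) — d² to each: class-A:40, class-B:58, class-C:44.5, class-D:3.25, class-E:6.5, class-F:36.25 → nearest is class-D
(1.5, -0.5) — d² to each: class-A:32.5, class-B:32.5, class-C:25, class-D:15.25, class-E:17, class-F:21.25 → nearest is class-D
(-1, 2) — d² to each: class-A:85, class-B:65, class-C:12.5, class-D:25.25, class-E:14.5, class-F:6.25 → nearest is class-F
(3, 3.5) — d² to each: class-A:76.25, class-B:99.25, class-C:58.25, class-D:2, class-E:0.25, class-F:45 → nearest is class-E
(-0.5, 0) — d² to each: class-A:55.25, class-B:36.25, class-C:9.25, class-D:26.5, class-E:21.25, class-F:6.5 → nearest is class-F
1 of the 6 points has class-B as nearest.

1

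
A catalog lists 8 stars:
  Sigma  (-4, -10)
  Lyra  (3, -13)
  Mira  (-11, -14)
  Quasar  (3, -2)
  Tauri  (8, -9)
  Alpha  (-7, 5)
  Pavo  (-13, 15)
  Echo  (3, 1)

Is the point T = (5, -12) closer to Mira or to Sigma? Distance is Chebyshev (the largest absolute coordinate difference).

d(T, Mira) = max(16, 2) = 16
d(T, Sigma) = max(9, 2) = 9
16 > 9, so Sigma is closer.

Sigma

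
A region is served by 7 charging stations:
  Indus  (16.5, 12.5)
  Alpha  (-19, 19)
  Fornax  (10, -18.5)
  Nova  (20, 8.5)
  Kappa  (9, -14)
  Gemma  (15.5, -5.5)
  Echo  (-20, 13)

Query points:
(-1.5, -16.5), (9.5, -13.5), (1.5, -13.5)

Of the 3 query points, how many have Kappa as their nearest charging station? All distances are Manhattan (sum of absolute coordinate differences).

(-1.5, -16.5) — d to each: Indus:47, Alpha:53, Fornax:13.5, Nova:46.5, Kappa:13, Gemma:28, Echo:48 → nearest is Kappa
(9.5, -13.5) — d to each: Indus:33, Alpha:61, Fornax:5.5, Nova:32.5, Kappa:1, Gemma:14, Echo:56 → nearest is Kappa
(1.5, -13.5) — d to each: Indus:41, Alpha:53, Fornax:13.5, Nova:40.5, Kappa:8, Gemma:22, Echo:48 → nearest is Kappa
3 of the 3 points have Kappa as nearest.

3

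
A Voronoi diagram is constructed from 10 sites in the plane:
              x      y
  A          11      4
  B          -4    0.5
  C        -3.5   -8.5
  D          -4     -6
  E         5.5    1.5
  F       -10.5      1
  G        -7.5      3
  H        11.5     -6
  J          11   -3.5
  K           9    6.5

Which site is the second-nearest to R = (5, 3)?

K

Since √ is increasing, it suffices to compare squared distances:
|RA|² = 36 + 1 = 37
|RB|² = 81 + 6.25 = 87.25
|RC|² = 72.25 + 132.25 = 204.5
|RD|² = 81 + 81 = 162
|RE|² = 0.25 + 2.25 = 2.5
|RF|² = 240.25 + 4 = 244.25
|RG|² = 156.25 + 0 = 156.25
|RH|² = 42.25 + 81 = 123.25
|RJ|² = 36 + 42.25 = 78.25
|RK|² = 16 + 12.25 = 28.25
Sorted ascending: E, K, A, … — the second-nearest is K.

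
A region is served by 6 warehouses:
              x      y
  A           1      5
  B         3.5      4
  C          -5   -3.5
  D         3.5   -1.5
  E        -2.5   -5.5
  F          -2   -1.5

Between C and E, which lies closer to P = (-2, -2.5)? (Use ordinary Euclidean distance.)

E

Compare squared distances:
|PC|² = (-2−(-5))² + (-2.5−(-3.5))² = 9 + 1 = 10
|PE|² = (-2−(-2.5))² + (-2.5−(-5.5))² = 0.25 + 9 = 9.25
10 > 9.25, so E is closer.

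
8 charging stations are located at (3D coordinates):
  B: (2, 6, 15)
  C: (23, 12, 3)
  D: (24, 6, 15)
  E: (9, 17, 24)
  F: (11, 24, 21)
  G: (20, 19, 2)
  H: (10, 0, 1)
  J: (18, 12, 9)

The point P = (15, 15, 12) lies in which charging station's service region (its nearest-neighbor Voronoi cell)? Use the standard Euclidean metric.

Compare squared distances (the ordering matches that of the actual distances):
|PB|² = (15−2)² + (15−6)² + (12−15)² = 169 + 81 + 9 = 259
|PC|² = (15−23)² + (15−12)² + (12−3)² = 64 + 9 + 81 = 154
|PD|² = (15−24)² + (15−6)² + (12−15)² = 81 + 81 + 9 = 171
|PE|² = (15−9)² + (15−17)² + (12−24)² = 36 + 4 + 144 = 184
|PF|² = (15−11)² + (15−24)² + (12−21)² = 16 + 81 + 81 = 178
|PG|² = (15−20)² + (15−19)² + (12−2)² = 25 + 16 + 100 = 141
|PH|² = (15−10)² + (15−0)² + (12−1)² = 25 + 225 + 121 = 371
|PJ|² = (15−18)² + (15−12)² + (12−9)² = 9 + 9 + 9 = 27
The smallest is to J, so P lies in the Voronoi region of J.

J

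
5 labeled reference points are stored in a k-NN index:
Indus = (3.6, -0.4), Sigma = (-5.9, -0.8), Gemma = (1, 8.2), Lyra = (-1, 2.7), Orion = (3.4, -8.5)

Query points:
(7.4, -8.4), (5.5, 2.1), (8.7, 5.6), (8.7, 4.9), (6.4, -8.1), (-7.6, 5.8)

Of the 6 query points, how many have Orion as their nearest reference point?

(7.4, -8.4) — d² to each: Indus:78.44, Sigma:234.65, Gemma:316.52, Lyra:193.77, Orion:16.01 → nearest is Orion
(5.5, 2.1) — d² to each: Indus:9.86, Sigma:138.37, Gemma:57.46, Lyra:42.61, Orion:116.77 → nearest is Indus
(8.7, 5.6) — d² to each: Indus:62.01, Sigma:254.12, Gemma:66.05, Lyra:102.5, Orion:226.9 → nearest is Indus
(8.7, 4.9) — d² to each: Indus:54.1, Sigma:245.65, Gemma:70.18, Lyra:98.93, Orion:207.65 → nearest is Indus
(6.4, -8.1) — d² to each: Indus:67.13, Sigma:204.58, Gemma:294.85, Lyra:171.4, Orion:9.16 → nearest is Orion
(-7.6, 5.8) — d² to each: Indus:163.88, Sigma:46.45, Gemma:79.72, Lyra:53.17, Orion:325.49 → nearest is Sigma
2 of the 6 points have Orion as nearest.

2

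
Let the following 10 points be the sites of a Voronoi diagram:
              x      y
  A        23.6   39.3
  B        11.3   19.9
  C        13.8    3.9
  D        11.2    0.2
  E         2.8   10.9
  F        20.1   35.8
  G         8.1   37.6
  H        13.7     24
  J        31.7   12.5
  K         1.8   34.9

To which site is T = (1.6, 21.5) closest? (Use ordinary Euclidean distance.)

Since √ is increasing, it suffices to compare squared distances:
|TA|² = 484 + 316.84 = 800.84
|TB|² = 94.09 + 2.56 = 96.65
|TC|² = 148.84 + 309.76 = 458.6
|TD|² = 92.16 + 453.69 = 545.85
|TE|² = 1.44 + 112.36 = 113.8
|TF|² = 342.25 + 204.49 = 546.74
|TG|² = 42.25 + 259.21 = 301.46
|TH|² = 146.41 + 6.25 = 152.66
|TJ|² = 906.01 + 81 = 987.01
|TK|² = 0.04 + 179.56 = 179.6
B is nearest.

B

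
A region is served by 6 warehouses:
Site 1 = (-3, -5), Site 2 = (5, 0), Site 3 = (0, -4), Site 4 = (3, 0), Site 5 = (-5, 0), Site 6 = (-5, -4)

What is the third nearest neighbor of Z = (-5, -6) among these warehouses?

Squared Euclidean distances:
d²(Z, Site 1) = (-5−(-3))² + (-6−(-5))² = 4 + 1 = 5
d²(Z, Site 2) = (-5−5)² + (-6−0)² = 100 + 36 = 136
d²(Z, Site 3) = (-5−0)² + (-6−(-4))² = 25 + 4 = 29
d²(Z, Site 4) = (-5−3)² + (-6−0)² = 64 + 36 = 100
d²(Z, Site 5) = (-5−(-5))² + (-6−0)² = 0 + 36 = 36
d²(Z, Site 6) = (-5−(-5))² + (-6−(-4))² = 0 + 4 = 4
Sorted ascending: Site 6, Site 1, Site 3, Site 5, … — the third-nearest is Site 3.

Site 3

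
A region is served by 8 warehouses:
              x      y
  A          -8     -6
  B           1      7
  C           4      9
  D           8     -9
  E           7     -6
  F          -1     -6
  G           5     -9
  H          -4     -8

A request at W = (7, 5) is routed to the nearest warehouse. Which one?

C

Since √ is increasing, it suffices to compare squared distances:
|WA|² = (7−(-8))² + (5−(-6))² = 225 + 121 = 346
|WB|² = (7−1)² + (5−7)² = 36 + 4 = 40
|WC|² = (7−4)² + (5−9)² = 9 + 16 = 25
|WD|² = (7−8)² + (5−(-9))² = 1 + 196 = 197
|WE|² = (7−7)² + (5−(-6))² = 0 + 121 = 121
|WF|² = (7−(-1))² + (5−(-6))² = 64 + 121 = 185
|WG|² = (7−5)² + (5−(-9))² = 4 + 196 = 200
|WH|² = (7−(-4))² + (5−(-8))² = 121 + 169 = 290
C is nearest.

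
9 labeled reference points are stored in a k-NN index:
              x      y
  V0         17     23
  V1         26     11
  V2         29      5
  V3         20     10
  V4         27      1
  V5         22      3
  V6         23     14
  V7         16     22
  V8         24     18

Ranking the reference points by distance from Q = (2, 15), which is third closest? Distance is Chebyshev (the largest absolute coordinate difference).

d(Q,V0) = max(15, 8) = 15
d(Q,V1) = max(24, 4) = 24
d(Q,V2) = max(27, 10) = 27
d(Q,V3) = max(18, 5) = 18
d(Q,V4) = max(25, 14) = 25
d(Q,V5) = max(20, 12) = 20
d(Q,V6) = max(21, 1) = 21
d(Q,V7) = max(14, 7) = 14
d(Q,V8) = max(22, 3) = 22
Sorted ascending: V7, V0, V3, V5, … — the third-nearest is V3.

V3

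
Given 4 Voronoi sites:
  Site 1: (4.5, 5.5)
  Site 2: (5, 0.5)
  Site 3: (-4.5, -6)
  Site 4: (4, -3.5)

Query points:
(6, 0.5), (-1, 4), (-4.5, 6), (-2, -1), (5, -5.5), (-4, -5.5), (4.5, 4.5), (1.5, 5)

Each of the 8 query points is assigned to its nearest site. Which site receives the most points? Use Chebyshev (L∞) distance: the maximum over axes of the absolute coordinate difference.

Site 1

(6, 0.5) — d to each: Site 1:5, Site 2:1, Site 3:10.5, Site 4:4 → nearest is Site 2
(-1, 4) — d to each: Site 1:5.5, Site 2:6, Site 3:10, Site 4:7.5 → nearest is Site 1
(-4.5, 6) — d to each: Site 1:9, Site 2:9.5, Site 3:12, Site 4:9.5 → nearest is Site 1
(-2, -1) — d to each: Site 1:6.5, Site 2:7, Site 3:5, Site 4:6 → nearest is Site 3
(5, -5.5) — d to each: Site 1:11, Site 2:6, Site 3:9.5, Site 4:2 → nearest is Site 4
(-4, -5.5) — d to each: Site 1:11, Site 2:9, Site 3:0.5, Site 4:8 → nearest is Site 3
(4.5, 4.5) — d to each: Site 1:1, Site 2:4, Site 3:10.5, Site 4:8 → nearest is Site 1
(1.5, 5) — d to each: Site 1:3, Site 2:4.5, Site 3:11, Site 4:8.5 → nearest is Site 1
Tally — Site 1:4, Site 2:1, Site 3:2, Site 4:1. Site 1 captures the most (4).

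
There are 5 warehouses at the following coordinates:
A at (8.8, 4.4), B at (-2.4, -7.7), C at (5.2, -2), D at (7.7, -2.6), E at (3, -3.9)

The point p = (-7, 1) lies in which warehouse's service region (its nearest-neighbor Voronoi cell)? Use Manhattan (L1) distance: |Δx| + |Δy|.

d(p,A) = |-7−8.8| + |1−4.4| = 15.8 + 3.4 = 19.2
d(p,B) = |-7−(-2.4)| + |1−(-7.7)| = 4.6 + 8.7 = 13.3
d(p,C) = |-7−5.2| + |1−(-2)| = 12.2 + 3 = 15.2
d(p,D) = |-7−7.7| + |1−(-2.6)| = 14.7 + 3.6 = 18.3
d(p,E) = |-7−3| + |1−(-3.9)| = 10 + 4.9 = 14.9
Minimum is at B.

B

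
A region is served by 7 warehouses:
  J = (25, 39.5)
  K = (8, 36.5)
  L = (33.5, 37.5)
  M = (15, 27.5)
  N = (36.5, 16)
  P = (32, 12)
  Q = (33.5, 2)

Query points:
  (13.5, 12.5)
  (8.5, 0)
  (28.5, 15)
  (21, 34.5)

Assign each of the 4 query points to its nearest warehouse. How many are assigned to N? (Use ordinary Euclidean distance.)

(13.5, 12.5) — d² to each: J:861.25, K:606.25, L:1025, M:227.25, N:541.25, P:342.5, Q:510.25 → nearest is M
(8.5, 0) — d² to each: J:1832.5, K:1332.5, L:2031.25, M:798.5, N:1040, P:696.25, Q:629 → nearest is Q
(28.5, 15) — d² to each: J:612.5, K:882.5, L:531.25, M:338.5, N:65, P:21.25, Q:194 → nearest is P
(21, 34.5) — d² to each: J:41, K:173, L:165.25, M:85, N:582.5, P:627.25, Q:1212.5 → nearest is J
0 of the 4 points have N as nearest.

0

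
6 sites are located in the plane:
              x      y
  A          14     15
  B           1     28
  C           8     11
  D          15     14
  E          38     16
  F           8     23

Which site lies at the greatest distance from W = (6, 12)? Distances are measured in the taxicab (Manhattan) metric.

d(W,A) = |6−14| + |12−15| = 8 + 3 = 11
d(W,B) = |6−1| + |12−28| = 5 + 16 = 21
d(W,C) = |6−8| + |12−11| = 2 + 1 = 3
d(W,D) = |6−15| + |12−14| = 9 + 2 = 11
d(W,E) = |6−38| + |12−16| = 32 + 4 = 36
d(W,F) = |6−8| + |12−23| = 2 + 11 = 13
The largest is to E.

E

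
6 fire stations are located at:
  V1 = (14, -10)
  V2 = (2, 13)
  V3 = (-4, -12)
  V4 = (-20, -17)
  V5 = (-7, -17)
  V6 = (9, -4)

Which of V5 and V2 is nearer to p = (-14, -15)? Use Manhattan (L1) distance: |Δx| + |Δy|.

V5

d(p,V5) = |-14−(-7)| + |-15−(-17)| = 7 + 2 = 9
d(p,V2) = |-14−2| + |-15−13| = 16 + 28 = 44
9 < 44, so V5 is closer.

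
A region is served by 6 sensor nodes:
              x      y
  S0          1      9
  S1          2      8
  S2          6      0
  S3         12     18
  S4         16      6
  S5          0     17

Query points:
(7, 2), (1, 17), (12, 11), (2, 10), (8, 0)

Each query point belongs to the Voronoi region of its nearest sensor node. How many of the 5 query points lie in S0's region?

1

(7, 2) — d² to each: S0:85, S1:61, S2:5, S3:281, S4:97, S5:274 → nearest is S2
(1, 17) — d² to each: S0:64, S1:82, S2:314, S3:122, S4:346, S5:1 → nearest is S5
(12, 11) — d² to each: S0:125, S1:109, S2:157, S3:49, S4:41, S5:180 → nearest is S4
(2, 10) — d² to each: S0:2, S1:4, S2:116, S3:164, S4:212, S5:53 → nearest is S0
(8, 0) — d² to each: S0:130, S1:100, S2:4, S3:340, S4:100, S5:353 → nearest is S2
1 of the 5 points has S0 as nearest.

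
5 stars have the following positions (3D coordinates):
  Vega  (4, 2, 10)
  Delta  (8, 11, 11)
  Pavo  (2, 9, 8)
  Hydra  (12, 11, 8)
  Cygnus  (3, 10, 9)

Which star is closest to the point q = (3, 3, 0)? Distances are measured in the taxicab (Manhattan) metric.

d(q, Vega) = |3−4| + |3−2| + |0−10| = 1 + 1 + 10 = 12
d(q, Delta) = |3−8| + |3−11| + |0−11| = 5 + 8 + 11 = 24
d(q, Pavo) = |3−2| + |3−9| + |0−8| = 1 + 6 + 8 = 15
d(q, Hydra) = |3−12| + |3−11| + |0−8| = 9 + 8 + 8 = 25
d(q, Cygnus) = |3−3| + |3−10| + |0−9| = 0 + 7 + 9 = 16
Vega is nearest.

Vega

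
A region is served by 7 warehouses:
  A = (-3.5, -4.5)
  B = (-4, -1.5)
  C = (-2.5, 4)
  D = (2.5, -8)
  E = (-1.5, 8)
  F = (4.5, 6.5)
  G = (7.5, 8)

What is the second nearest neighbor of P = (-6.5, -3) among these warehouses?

A

Squared Euclidean distances:
|PA|² = (-6.5−(-3.5))² + (-3−(-4.5))² = 9 + 2.25 = 11.25
|PB|² = (-6.5−(-4))² + (-3−(-1.5))² = 6.25 + 2.25 = 8.5
|PC|² = (-6.5−(-2.5))² + (-3−4)² = 16 + 49 = 65
|PD|² = (-6.5−2.5)² + (-3−(-8))² = 81 + 25 = 106
|PE|² = (-6.5−(-1.5))² + (-3−8)² = 25 + 121 = 146
|PF|² = (-6.5−4.5)² + (-3−6.5)² = 121 + 90.25 = 211.25
|PG|² = (-6.5−7.5)² + (-3−8)² = 196 + 121 = 317
Sorted ascending: B, A, C, … — the second-nearest is A.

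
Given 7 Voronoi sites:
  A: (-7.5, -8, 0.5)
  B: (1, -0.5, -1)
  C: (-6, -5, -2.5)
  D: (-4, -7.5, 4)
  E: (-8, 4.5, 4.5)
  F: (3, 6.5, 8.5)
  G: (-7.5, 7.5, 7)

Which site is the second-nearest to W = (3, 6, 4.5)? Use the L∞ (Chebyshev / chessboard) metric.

d(W,A) = max(10.5, 14, 4) = 14
d(W,B) = max(2, 6.5, 5.5) = 6.5
d(W,C) = max(9, 11, 7) = 11
d(W,D) = max(7, 13.5, 0.5) = 13.5
d(W,E) = max(11, 1.5, 0) = 11
d(W,F) = max(0, 0.5, 4) = 4
d(W,G) = max(10.5, 1.5, 2.5) = 10.5
Sorted ascending: F, B, G, … — the second-nearest is B.

B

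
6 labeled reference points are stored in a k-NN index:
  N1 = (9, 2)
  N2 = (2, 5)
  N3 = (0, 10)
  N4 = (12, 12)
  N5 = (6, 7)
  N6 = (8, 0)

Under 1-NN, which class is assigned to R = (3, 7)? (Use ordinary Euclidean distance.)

Since √ is increasing, it suffices to compare squared distances:
|RN1|² = (3−9)² + (7−2)² = 36 + 25 = 61
|RN2|² = (3−2)² + (7−5)² = 1 + 4 = 5
|RN3|² = (3−0)² + (7−10)² = 9 + 9 = 18
|RN4|² = (3−12)² + (7−12)² = 81 + 25 = 106
|RN5|² = (3−6)² + (7−7)² = 9 + 0 = 9
|RN6|² = (3−8)² + (7−0)² = 25 + 49 = 74
The smallest is to N2, so R lies in the Voronoi region of N2.

N2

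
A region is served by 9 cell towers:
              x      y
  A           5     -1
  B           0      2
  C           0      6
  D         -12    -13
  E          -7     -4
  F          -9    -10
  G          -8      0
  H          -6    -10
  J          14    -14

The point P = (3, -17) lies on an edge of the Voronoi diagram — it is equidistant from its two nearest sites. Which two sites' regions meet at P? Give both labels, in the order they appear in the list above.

Squared distances from P to each site:
|PA|² = 4 + 256 = 260
|PB|² = 9 + 361 = 370
|PC|² = 9 + 529 = 538
|PD|² = 225 + 16 = 241
|PE|² = 100 + 169 = 269
|PF|² = 144 + 49 = 193
|PG|² = 121 + 289 = 410
|PH|² = 81 + 49 = 130
|PJ|² = 121 + 9 = 130
P is equidistant from H and J (both at squared distance 130), and every other site is strictly farther — so P lies on the H–J Voronoi edge.

H and J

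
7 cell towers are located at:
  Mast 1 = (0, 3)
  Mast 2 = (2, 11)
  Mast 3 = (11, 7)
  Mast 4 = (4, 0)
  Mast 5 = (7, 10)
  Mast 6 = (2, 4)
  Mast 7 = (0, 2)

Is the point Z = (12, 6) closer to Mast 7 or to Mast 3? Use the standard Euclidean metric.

Mast 3

Compare squared distances:
d²(Z, Mast 7) = (12−0)² + (6−2)² = 144 + 16 = 160
d²(Z, Mast 3) = (12−11)² + (6−7)² = 1 + 1 = 2
160 > 2, so Mast 3 is closer.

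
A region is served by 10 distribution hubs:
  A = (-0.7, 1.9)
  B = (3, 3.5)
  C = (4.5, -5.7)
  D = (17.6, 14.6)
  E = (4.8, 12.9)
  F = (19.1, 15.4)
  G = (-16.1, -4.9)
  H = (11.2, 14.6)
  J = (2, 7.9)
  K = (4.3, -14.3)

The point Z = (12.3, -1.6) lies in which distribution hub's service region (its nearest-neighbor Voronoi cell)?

Since √ is increasing, it suffices to compare squared distances:
|ZA|² = 169 + 12.25 = 181.25
|ZB|² = 86.49 + 26.01 = 112.5
|ZC|² = 60.84 + 16.81 = 77.65
|ZD|² = 28.09 + 262.44 = 290.53
|ZE|² = 56.25 + 210.25 = 266.5
|ZF|² = 46.24 + 289 = 335.24
|ZG|² = 806.56 + 10.89 = 817.45
|ZH|² = 1.21 + 262.44 = 263.65
|ZJ|² = 106.09 + 90.25 = 196.34
|ZK|² = 64 + 161.29 = 225.29
C is nearest.

C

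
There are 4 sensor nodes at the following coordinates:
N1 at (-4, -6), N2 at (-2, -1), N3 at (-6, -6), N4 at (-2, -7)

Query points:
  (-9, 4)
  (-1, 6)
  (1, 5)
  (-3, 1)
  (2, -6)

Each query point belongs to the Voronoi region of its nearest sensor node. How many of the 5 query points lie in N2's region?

(-9, 4) — d² to each: N1:125, N2:74, N3:109, N4:170 → nearest is N2
(-1, 6) — d² to each: N1:153, N2:50, N3:169, N4:170 → nearest is N2
(1, 5) — d² to each: N1:146, N2:45, N3:170, N4:153 → nearest is N2
(-3, 1) — d² to each: N1:50, N2:5, N3:58, N4:65 → nearest is N2
(2, -6) — d² to each: N1:36, N2:41, N3:64, N4:17 → nearest is N4
4 of the 5 points have N2 as nearest.

4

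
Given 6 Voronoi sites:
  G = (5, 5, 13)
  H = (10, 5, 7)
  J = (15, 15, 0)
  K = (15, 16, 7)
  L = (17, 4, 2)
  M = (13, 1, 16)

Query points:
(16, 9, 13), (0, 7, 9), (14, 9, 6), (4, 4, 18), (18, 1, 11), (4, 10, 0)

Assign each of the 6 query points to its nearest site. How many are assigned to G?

(16, 9, 13) — d² to each: G:137, H:88, J:206, K:86, L:147, M:82 → nearest is M
(0, 7, 9) — d² to each: G:45, H:108, J:370, K:310, L:347, M:254 → nearest is G
(14, 9, 6) — d² to each: G:146, H:33, J:73, K:51, L:50, M:165 → nearest is H
(4, 4, 18) — d² to each: G:27, H:158, J:566, K:386, L:425, M:94 → nearest is G
(18, 1, 11) — d² to each: G:189, H:96, J:326, K:250, L:91, M:50 → nearest is M
(4, 10, 0) — d² to each: G:195, H:110, J:146, K:206, L:209, M:418 → nearest is H
2 of the 6 points have G as nearest.

2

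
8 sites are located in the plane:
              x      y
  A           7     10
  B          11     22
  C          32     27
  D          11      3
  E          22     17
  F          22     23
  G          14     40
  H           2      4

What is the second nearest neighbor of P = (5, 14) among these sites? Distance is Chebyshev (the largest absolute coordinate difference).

B

d(P,A) = max(2, 4) = 4
d(P,B) = max(6, 8) = 8
d(P,C) = max(27, 13) = 27
d(P,D) = max(6, 11) = 11
d(P,E) = max(17, 3) = 17
d(P,F) = max(17, 9) = 17
d(P,G) = max(9, 26) = 26
d(P,H) = max(3, 10) = 10
Sorted ascending: A, B, H, … — the second-nearest is B.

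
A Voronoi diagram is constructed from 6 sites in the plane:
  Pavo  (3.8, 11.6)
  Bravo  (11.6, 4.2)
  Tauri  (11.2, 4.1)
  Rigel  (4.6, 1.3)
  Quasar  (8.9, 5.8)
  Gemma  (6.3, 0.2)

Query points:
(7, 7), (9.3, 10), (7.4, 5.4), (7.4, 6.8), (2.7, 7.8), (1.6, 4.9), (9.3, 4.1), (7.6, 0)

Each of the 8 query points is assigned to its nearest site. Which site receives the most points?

(7, 7) — d² to each: Pavo:31.4, Bravo:29, Tauri:26.05, Rigel:38.25, Quasar:5.05, Gemma:46.73 → nearest is Quasar
(9.3, 10) — d² to each: Pavo:32.81, Bravo:38.93, Tauri:38.42, Rigel:97.78, Quasar:17.8, Gemma:105.04 → nearest is Quasar
(7.4, 5.4) — d² to each: Pavo:51.4, Bravo:19.08, Tauri:16.13, Rigel:24.65, Quasar:2.41, Gemma:28.25 → nearest is Quasar
(7.4, 6.8) — d² to each: Pavo:36, Bravo:24.4, Tauri:21.73, Rigel:38.09, Quasar:3.25, Gemma:44.77 → nearest is Quasar
(2.7, 7.8) — d² to each: Pavo:15.65, Bravo:92.17, Tauri:85.94, Rigel:45.86, Quasar:42.44, Gemma:70.72 → nearest is Pavo
(1.6, 4.9) — d² to each: Pavo:49.73, Bravo:100.49, Tauri:92.8, Rigel:21.96, Quasar:54.1, Gemma:44.18 → nearest is Rigel
(9.3, 4.1) — d² to each: Pavo:86.5, Bravo:5.3, Tauri:3.61, Rigel:29.93, Quasar:3.05, Gemma:24.21 → nearest is Quasar
(7.6, 0) — d² to each: Pavo:149, Bravo:33.64, Tauri:29.77, Rigel:10.69, Quasar:35.33, Gemma:1.73 → nearest is Gemma
Tally — Pavo:1, Rigel:1, Quasar:5, Gemma:1. Quasar captures the most (5).

Quasar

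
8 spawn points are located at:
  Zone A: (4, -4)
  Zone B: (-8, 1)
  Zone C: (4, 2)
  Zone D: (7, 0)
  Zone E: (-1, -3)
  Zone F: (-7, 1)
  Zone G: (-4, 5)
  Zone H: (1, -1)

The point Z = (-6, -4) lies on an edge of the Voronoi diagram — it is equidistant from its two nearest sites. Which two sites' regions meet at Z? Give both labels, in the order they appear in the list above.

Squared distances from Z to each site:
d²(Z, Zone A) = (-6−4)² + (-4−(-4))² = 100 + 0 = 100
d²(Z, Zone B) = (-6−(-8))² + (-4−1)² = 4 + 25 = 29
d²(Z, Zone C) = (-6−4)² + (-4−2)² = 100 + 36 = 136
d²(Z, Zone D) = (-6−7)² + (-4−0)² = 169 + 16 = 185
d²(Z, Zone E) = (-6−(-1))² + (-4−(-3))² = 25 + 1 = 26
d²(Z, Zone F) = (-6−(-7))² + (-4−1)² = 1 + 25 = 26
d²(Z, Zone G) = (-6−(-4))² + (-4−5)² = 4 + 81 = 85
d²(Z, Zone H) = (-6−1)² + (-4−(-1))² = 49 + 9 = 58
Z is equidistant from Zone E and Zone F (both at squared distance 26), and every other site is strictly farther — so Z lies on the Zone E–Zone F Voronoi edge.

Zone E and Zone F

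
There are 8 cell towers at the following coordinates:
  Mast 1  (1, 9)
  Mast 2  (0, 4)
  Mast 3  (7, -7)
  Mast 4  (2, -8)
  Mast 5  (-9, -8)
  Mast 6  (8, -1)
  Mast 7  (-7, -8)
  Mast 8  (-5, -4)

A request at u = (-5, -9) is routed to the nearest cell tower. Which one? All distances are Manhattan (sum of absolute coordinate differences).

Mast 7

d(u, Mast 1) = 6 + 18 = 24
d(u, Mast 2) = 5 + 13 = 18
d(u, Mast 3) = 12 + 2 = 14
d(u, Mast 4) = 7 + 1 = 8
d(u, Mast 5) = 4 + 1 = 5
d(u, Mast 6) = 13 + 8 = 21
d(u, Mast 7) = 2 + 1 = 3
d(u, Mast 8) = 0 + 5 = 5
Minimum is at Mast 7.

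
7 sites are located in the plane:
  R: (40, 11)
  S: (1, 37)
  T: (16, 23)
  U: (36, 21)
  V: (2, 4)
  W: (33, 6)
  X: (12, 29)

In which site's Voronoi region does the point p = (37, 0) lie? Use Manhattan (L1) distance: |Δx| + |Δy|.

W

d(p,R) = |37−40| + |0−11| = 3 + 11 = 14
d(p,S) = |37−1| + |0−37| = 36 + 37 = 73
d(p,T) = |37−16| + |0−23| = 21 + 23 = 44
d(p,U) = |37−36| + |0−21| = 1 + 21 = 22
d(p,V) = |37−2| + |0−4| = 35 + 4 = 39
d(p,W) = |37−33| + |0−6| = 4 + 6 = 10
d(p,X) = |37−12| + |0−29| = 25 + 29 = 54
W is nearest.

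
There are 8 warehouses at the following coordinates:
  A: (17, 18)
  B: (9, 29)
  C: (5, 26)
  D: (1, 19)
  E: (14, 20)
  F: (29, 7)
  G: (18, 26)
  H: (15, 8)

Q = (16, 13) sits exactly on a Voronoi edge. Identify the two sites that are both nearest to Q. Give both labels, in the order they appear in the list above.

A and H

Squared distances from Q to each site:
|QA|² = (16−17)² + (13−18)² = 1 + 25 = 26
|QB|² = (16−9)² + (13−29)² = 49 + 256 = 305
|QC|² = (16−5)² + (13−26)² = 121 + 169 = 290
|QD|² = (16−1)² + (13−19)² = 225 + 36 = 261
|QE|² = (16−14)² + (13−20)² = 4 + 49 = 53
|QF|² = (16−29)² + (13−7)² = 169 + 36 = 205
|QG|² = (16−18)² + (13−26)² = 4 + 169 = 173
|QH|² = (16−15)² + (13−8)² = 1 + 25 = 26
Q is equidistant from A and H (both at squared distance 26), and every other site is strictly farther — so Q lies on the A–H Voronoi edge.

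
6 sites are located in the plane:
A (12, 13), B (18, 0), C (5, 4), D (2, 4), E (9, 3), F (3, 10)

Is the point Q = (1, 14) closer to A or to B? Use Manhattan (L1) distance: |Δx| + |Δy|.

A

d(Q,A) = |1−12| + |14−13| = 11 + 1 = 12
d(Q,B) = |1−18| + |14−0| = 17 + 14 = 31
12 < 31, so A is closer.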